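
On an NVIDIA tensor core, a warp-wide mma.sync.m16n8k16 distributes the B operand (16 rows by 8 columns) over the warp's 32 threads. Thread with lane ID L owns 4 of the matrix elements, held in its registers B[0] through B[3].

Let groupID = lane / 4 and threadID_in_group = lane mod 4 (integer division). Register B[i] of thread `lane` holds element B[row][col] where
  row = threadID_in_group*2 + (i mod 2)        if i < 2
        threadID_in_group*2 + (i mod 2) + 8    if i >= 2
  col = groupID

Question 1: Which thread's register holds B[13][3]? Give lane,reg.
c: 3->gid=3  r: 13->r8=1,tid=2,i&1=1
L=3*4+2=14  i=1*2+1=3

14,3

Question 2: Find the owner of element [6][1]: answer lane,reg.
7,0

c: 1->gid=1  r: 6->r8=0,tid=3,i&1=0
L=1*4+3=7  i=0*2+0=0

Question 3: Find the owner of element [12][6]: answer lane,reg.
26,2

c=6->g=6  r=12->rb=1,t=2,b0=0
L=6*4+2=26  i=1*2+0=2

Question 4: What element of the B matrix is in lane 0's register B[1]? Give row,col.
1,0

lane 0: G=0 (0/4), T=0 (0%4)
i=1: r=0*2+1+0=1, c=G=0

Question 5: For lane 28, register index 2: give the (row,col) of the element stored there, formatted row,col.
8,7

28: g=7,t=0
[2] (0*2+0+8,7) = (8,7)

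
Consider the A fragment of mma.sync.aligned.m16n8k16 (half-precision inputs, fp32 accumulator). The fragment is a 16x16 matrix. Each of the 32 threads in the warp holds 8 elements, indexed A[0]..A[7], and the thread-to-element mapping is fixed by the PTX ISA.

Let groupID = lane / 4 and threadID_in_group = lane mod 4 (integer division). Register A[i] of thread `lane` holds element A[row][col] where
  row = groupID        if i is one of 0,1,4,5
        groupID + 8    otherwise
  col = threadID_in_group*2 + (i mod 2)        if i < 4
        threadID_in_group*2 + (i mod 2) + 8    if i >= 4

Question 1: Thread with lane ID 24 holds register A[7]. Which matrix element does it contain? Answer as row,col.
lane 24: gid=6 (24/4), tid=0 (24%4)
i=7: r=6+8=14, c=0*2+1+8=9

14,9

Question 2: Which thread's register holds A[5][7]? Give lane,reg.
23,1

r: 5->gid=5,r8=0  c: 7->c8=0,tid=3,i&1=1
L=5*4+3=23  i=0*4+0*2+1=1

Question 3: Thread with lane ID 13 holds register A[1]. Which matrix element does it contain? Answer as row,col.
L=13=>grp=13>>2=3, tig=13&3=1
[1]=>row 3+0=3  col 1·2+1+0=3

3,3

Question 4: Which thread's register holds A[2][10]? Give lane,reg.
9,4

r=2→G=2,rhi=0  c=10→chi=1,T=1,p=0
L=2*4+1=9  i=1*4+0*2+0=4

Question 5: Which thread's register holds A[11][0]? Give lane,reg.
r:11=>grp=3,rB=1  c:0=>cB=0,tig=0,lo=0
L=3*4+0=12  i=0*4+1*2+0=2

12,2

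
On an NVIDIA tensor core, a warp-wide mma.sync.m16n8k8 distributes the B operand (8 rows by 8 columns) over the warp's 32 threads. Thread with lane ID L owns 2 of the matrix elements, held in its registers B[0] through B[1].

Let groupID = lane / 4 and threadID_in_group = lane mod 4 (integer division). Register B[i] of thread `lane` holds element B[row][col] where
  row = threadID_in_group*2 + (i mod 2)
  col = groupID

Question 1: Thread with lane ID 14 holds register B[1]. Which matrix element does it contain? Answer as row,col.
lane 14: gid=3 (14/4), tid=2 (14%4)
i=1: r=2*2+1=5, c=gid=3

5,3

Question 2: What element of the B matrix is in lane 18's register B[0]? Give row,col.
4,4

lane 18: gid=4 (18/4), tid=2 (18%4)
i=0: r=2*2+0=4, c=gid=4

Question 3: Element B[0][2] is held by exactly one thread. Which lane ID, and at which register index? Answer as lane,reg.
c: 2->gid=2  r: 0->tid=0,i&1=0
L=2*4+0=8  i=0=0

8,0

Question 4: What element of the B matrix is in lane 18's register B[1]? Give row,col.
5,4

lane 18=>18/4=4, 18 mod 4=2
i=1  r:2·2+1=>5  c:4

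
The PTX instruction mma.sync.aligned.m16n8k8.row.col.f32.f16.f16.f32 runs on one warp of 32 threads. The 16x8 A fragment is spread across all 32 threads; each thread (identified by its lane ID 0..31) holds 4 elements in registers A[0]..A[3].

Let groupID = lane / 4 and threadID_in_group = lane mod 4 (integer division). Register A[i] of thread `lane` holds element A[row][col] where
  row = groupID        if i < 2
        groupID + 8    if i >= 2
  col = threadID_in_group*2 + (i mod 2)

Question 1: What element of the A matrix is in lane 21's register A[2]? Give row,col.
13,2

21: gid=5,tid=1
[2] (5+8,1*2+0) = (13,2)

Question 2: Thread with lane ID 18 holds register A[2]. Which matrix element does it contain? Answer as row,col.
lane 18: gr=4 (18/4), th=2 (18%4)
i=2: r=4+8=12, c=2*2+0=4

12,4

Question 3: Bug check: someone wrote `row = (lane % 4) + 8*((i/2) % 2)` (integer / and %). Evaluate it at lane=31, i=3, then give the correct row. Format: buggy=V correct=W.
`(lane % 4) + 8*((i/2) % 2)`[31,3]->11
lane 31->31/4=7, 31 mod 4=3
i=3  r:7+8->15  c:2·3+1->7
row: 11 vs 15

buggy=11 correct=15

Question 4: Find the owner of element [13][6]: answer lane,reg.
23,2

r=13⇒gr=5,Rb=1  c=6⇒th=3,odd=0
L=5*4+3=23  i=1*2+0=2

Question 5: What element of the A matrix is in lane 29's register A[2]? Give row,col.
15,2

lane 29: G=7 (29/4), T=1 (29%4)
i=2: r=7+8=15, c=1*2+0=2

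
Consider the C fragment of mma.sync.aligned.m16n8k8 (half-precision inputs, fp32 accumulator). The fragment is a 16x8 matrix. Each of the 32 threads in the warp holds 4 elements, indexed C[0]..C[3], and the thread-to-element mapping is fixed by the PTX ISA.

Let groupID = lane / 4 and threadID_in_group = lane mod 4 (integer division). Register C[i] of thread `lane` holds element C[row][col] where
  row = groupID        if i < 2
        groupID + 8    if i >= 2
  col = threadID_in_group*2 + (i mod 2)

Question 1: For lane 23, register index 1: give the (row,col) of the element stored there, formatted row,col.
5,7

23: gr=5,th=3
[1] (5+0,3*2+1) = (5,7)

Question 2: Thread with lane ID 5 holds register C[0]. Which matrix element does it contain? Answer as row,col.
lane 5: G=1 (5/4), T=1 (5%4)
i=0: r=1+0=1, c=1*2+0=2

1,2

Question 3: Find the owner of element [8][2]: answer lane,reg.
r: 8->gid=0,r8=1  c: 2->tid=1,i&1=0
L=0*4+1=1  i=1*2+0=2

1,2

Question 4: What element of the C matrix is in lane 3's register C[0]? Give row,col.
0,6

lane 3: G=0 (3/4), T=3 (3%4)
i=0: r=0+0=0, c=3*2+0=6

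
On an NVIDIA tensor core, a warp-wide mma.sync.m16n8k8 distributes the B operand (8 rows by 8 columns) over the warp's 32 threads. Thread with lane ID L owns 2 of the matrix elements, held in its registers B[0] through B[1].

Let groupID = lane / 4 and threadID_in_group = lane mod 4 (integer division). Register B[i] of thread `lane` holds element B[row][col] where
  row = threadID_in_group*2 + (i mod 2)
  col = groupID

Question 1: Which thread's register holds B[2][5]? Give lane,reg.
21,0

c=5->g=5  r=2->t=1,b0=0
L=5*4+1=21  i=0=0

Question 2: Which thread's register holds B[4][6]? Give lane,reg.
26,0

c=6->g=6  r=4->t=2,b0=0
L=6*4+2=26  i=0=0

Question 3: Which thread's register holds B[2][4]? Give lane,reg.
c=4→G=4  r=2→T=1,p=0
L=4*4+1=17  i=0=0

17,0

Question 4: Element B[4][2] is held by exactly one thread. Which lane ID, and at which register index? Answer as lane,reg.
10,0

c=2⇒gr=2  r=4⇒th=2,odd=0
L=2*4+2=10  i=0=0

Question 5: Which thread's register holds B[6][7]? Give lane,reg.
c=7->g=7  r=6->t=3,b0=0
L=7*4+3=31  i=0=0

31,0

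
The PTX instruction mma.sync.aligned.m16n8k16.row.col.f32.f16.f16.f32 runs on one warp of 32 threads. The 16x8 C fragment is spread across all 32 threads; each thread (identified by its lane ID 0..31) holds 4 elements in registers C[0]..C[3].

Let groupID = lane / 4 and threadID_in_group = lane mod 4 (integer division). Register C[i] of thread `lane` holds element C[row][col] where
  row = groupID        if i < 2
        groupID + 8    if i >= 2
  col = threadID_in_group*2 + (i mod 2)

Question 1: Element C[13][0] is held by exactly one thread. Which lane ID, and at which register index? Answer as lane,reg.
r:13=>grp=5,rB=1  c:0=>tig=0,lo=0
L=5*4+0=20  i=1*2+0=2

20,2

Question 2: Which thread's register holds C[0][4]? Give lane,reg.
2,0

r:0=>grp=0,rB=0  c:4=>tig=2,lo=0
L=0*4+2=2  i=0*2+0=0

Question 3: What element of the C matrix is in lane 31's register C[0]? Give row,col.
31: G=7,T=3
[0] (7+0,3*2+0) = (7,6)

7,6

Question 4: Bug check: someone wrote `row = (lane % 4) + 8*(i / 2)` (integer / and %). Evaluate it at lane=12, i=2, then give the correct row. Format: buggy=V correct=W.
buggy=8 correct=11

`(lane % 4) + 8*(i / 2)`[12,2]→8
lane 12→12/4=3, 12 mod 4=0
i=2  r:3+8→11  c:2·0+0→0
row: 8 vs 11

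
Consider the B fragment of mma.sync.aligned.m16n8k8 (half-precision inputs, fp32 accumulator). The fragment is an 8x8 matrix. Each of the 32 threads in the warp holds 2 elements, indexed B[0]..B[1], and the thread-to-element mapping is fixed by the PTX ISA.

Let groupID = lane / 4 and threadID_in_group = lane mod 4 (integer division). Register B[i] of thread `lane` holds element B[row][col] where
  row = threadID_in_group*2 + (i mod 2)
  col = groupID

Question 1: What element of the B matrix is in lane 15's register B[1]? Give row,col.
lane 15=>15/4=3, 15 mod 4=3
i=1  r:2·3+1=>7  c:3

7,3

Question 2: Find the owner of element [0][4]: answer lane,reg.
c=4->g=4  r=0->t=0,b0=0
L=4*4+0=16  i=0=0

16,0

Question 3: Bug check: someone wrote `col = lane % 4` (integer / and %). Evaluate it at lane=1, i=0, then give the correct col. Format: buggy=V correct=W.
buggy=1 correct=0

`lane % 4`[1,0]->1
1: gid=0,tid=1
[0] (1*2+0,0) = (2,0)
col: 1 vs 0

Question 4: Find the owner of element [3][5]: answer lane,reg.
c:5=>grp=5  r:3=>tig=1,lo=1
L=5*4+1=21  i=1=1

21,1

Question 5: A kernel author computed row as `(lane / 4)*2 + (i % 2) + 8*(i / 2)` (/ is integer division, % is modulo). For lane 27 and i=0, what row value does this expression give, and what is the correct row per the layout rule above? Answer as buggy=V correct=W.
`(lane / 4)*2 + (i % 2) + 8*(i / 2)`[27,0]⇒12
lane 27: gr=6 (27/4), th=3 (27%4)
i=0: r=3*2+0=6, c=gr=6
row: 12 vs 6

buggy=12 correct=6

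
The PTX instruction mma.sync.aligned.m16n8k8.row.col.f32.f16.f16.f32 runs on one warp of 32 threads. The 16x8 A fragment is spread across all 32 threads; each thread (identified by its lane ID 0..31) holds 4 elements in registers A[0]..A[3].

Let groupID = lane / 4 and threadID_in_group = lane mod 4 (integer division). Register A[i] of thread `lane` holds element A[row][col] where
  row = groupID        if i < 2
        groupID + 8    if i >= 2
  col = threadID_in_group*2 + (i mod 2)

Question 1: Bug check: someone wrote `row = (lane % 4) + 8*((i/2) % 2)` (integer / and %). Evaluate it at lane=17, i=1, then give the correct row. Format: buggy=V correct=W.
buggy=1 correct=4

`(lane % 4) + 8*((i/2) % 2)`[17,1]=>1
lane 17=>17/4=4, 17 mod 4=1
i=1  r:4+0=>4  c:2·1+1=>3
row: 1 vs 4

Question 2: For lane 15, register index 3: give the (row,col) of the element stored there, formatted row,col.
15: grp=3,tig=3
[3] (3+8,3*2+1) = (11,7)

11,7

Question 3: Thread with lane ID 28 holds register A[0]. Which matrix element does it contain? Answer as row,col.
7,0

28: g=7,t=0
[0] (7+0,0*2+0) = (7,0)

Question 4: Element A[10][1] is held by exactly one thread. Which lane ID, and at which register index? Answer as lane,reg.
r: 10->gid=2,r8=1  c: 1->tid=0,i&1=1
L=2*4+0=8  i=1*2+1=3

8,3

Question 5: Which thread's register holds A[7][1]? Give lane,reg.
28,1

r=7→G=7,rhi=0  c=1→T=0,p=1
L=7*4+0=28  i=0*2+1=1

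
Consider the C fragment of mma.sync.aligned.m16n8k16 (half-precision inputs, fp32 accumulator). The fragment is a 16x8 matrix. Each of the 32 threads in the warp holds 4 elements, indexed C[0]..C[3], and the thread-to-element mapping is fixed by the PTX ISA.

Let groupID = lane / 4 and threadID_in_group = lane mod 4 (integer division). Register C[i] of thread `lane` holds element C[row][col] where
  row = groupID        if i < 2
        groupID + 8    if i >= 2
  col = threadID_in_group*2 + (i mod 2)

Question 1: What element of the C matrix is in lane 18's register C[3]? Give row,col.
12,5

lane 18: gr=4 (18/4), th=2 (18%4)
i=3: r=4+8=12, c=2*2+1=5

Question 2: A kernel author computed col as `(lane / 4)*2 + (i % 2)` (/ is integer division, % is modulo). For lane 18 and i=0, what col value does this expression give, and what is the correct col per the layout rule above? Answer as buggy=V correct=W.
`(lane / 4)*2 + (i % 2)`[18,0]=>8
L=18=>grp=18>>2=4, tig=18&3=2
[0]=>row 4+0=4  col 2·2+0=4
col: 8 vs 4

buggy=8 correct=4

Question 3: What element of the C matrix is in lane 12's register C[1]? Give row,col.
lane 12: grp=3 (12/4), tig=0 (12%4)
i=1: r=3+0=3, c=0*2+1=1

3,1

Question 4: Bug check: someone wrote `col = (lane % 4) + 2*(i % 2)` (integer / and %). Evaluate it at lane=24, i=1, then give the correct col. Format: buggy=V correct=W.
`(lane % 4) + 2*(i % 2)`[24,1]->2
L=24->g=24>>2=6, t=24&3=0
[1]->row 6+0=6  col 0·2+1=1
col: 2 vs 1

buggy=2 correct=1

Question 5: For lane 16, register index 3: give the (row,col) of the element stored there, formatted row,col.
L=16=>grp=16>>2=4, tig=16&3=0
[3]=>row 4+8=12  col 0·2+1=1

12,1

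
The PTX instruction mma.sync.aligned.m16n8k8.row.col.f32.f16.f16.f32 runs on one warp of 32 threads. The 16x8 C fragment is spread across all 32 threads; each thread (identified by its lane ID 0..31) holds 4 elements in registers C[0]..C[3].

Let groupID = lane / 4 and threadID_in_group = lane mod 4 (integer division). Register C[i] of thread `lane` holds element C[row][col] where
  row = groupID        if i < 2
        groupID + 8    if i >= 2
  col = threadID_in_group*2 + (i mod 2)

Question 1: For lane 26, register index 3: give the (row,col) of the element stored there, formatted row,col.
L=26=>grp=26>>2=6, tig=26&3=2
[3]=>row 6+8=14  col 2·2+1=5

14,5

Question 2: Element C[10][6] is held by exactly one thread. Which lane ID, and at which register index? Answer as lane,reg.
r: 10->gid=2,r8=1  c: 6->tid=3,i&1=0
L=2*4+3=11  i=1*2+0=2

11,2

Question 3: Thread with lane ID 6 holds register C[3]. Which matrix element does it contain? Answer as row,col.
lane 6⇒6/4=1, 6 mod 4=2
i=3  r:1+8⇒9  c:2·2+1⇒5

9,5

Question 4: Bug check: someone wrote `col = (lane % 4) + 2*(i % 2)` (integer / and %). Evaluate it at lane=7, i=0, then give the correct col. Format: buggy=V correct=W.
buggy=3 correct=6

`(lane % 4) + 2*(i % 2)`[7,0]→3
lane 7: G=1 (7/4), T=3 (7%4)
i=0: r=1+0=1, c=3*2+0=6
col: 3 vs 6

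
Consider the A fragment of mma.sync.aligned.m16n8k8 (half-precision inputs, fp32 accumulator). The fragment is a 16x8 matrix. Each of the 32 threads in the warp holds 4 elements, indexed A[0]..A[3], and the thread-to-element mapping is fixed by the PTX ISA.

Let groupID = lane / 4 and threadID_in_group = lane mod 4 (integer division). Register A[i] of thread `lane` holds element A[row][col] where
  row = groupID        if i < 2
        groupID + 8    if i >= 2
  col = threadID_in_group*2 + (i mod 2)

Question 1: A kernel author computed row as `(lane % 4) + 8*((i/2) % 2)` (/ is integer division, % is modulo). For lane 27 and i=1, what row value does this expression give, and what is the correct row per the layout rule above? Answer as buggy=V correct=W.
buggy=3 correct=6

`(lane % 4) + 8*((i/2) % 2)`[27,1]=>3
L=27=>grp=27>>2=6, tig=27&3=3
[1]=>row 6+0=6  col 3·2+1=7
row: 3 vs 6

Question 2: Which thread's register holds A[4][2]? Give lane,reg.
r=4→G=4,rhi=0  c=2→T=1,p=0
L=4*4+1=17  i=0*2+0=0

17,0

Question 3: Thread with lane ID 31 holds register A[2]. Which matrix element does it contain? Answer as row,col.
L=31=>grp=31>>2=7, tig=31&3=3
[2]=>row 7+8=15  col 3·2+0=6

15,6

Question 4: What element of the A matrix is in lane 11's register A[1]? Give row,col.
L=11→G=11>>2=2, T=11&3=3
[1]→row 2+0=2  col 3·2+1=7

2,7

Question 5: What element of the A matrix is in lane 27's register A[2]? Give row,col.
lane 27: grp=6 (27/4), tig=3 (27%4)
i=2: r=6+8=14, c=3*2+0=6

14,6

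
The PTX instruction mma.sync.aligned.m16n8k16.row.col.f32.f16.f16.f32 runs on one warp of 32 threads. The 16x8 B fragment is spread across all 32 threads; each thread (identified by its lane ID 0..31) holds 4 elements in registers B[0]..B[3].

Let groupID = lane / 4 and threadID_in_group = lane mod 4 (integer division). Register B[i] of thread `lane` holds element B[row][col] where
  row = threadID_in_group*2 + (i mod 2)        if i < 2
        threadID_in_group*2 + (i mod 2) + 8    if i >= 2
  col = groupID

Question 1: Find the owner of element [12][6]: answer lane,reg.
c=6→G=6  r=12→rhi=1,T=2,p=0
L=6*4+2=26  i=1*2+0=2

26,2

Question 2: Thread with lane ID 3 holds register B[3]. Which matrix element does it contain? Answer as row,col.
3: g=0,t=3
[3] (3*2+1+8,0) = (15,0)

15,0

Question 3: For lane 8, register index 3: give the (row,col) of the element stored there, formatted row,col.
9,2

L=8=>grp=8>>2=2, tig=8&3=0
[3]=>row 0·2+1+8=9  col grp=2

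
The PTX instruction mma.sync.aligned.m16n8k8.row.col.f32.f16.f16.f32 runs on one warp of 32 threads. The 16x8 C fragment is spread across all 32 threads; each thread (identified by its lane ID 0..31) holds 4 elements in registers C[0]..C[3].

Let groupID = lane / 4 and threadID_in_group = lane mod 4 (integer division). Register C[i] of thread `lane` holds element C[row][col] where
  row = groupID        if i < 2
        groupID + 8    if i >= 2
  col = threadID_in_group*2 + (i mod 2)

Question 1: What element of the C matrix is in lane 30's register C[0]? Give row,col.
7,4

lane 30: g=7 (30/4), t=2 (30%4)
i=0: r=7+0=7, c=2*2+0=4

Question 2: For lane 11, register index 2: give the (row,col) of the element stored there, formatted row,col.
10,6

11: gid=2,tid=3
[2] (2+8,3*2+0) = (10,6)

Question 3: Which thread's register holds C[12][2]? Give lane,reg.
r=12⇒gr=4,Rb=1  c=2⇒th=1,odd=0
L=4*4+1=17  i=1*2+0=2

17,2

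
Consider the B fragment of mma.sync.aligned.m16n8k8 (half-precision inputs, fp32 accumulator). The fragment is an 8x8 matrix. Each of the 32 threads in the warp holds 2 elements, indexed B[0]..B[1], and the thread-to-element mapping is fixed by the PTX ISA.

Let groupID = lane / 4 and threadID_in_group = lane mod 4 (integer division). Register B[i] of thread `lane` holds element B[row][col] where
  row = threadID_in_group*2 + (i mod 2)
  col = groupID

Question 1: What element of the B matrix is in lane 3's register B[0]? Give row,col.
6,0

L=3⇒gr=3>>2=0, th=3&3=3
[0]⇒row 3·2+0=6  col gr=0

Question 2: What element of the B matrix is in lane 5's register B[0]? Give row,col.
2,1

5: g=1,t=1
[0] (1*2+0,1) = (2,1)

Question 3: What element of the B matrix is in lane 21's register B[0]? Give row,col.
2,5

L=21⇒gr=21>>2=5, th=21&3=1
[0]⇒row 1·2+0=2  col gr=5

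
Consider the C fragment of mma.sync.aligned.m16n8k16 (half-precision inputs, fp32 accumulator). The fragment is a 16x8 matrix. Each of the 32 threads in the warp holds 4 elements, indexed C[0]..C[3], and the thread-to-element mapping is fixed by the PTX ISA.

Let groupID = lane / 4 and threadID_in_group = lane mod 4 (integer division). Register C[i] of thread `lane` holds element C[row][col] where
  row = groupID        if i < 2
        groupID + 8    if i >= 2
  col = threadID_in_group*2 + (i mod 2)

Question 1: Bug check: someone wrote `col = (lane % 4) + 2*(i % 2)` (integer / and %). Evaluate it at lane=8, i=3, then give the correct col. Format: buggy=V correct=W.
buggy=2 correct=1

`(lane % 4) + 2*(i % 2)`[8,3]->2
lane 8: gid=2 (8/4), tid=0 (8%4)
i=3: r=2+8=10, c=0*2+1=1
col: 2 vs 1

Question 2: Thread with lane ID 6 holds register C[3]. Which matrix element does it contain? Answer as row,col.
lane 6=>6/4=1, 6 mod 4=2
i=3  r:1+8=>9  c:2·2+1=>5

9,5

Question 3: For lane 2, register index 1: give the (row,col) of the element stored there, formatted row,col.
0,5

2: gr=0,th=2
[1] (0+0,2*2+1) = (0,5)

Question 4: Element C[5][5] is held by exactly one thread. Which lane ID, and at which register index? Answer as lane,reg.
22,1

r=5->g=5,rb=0  c=5->t=2,b0=1
L=5*4+2=22  i=0*2+1=1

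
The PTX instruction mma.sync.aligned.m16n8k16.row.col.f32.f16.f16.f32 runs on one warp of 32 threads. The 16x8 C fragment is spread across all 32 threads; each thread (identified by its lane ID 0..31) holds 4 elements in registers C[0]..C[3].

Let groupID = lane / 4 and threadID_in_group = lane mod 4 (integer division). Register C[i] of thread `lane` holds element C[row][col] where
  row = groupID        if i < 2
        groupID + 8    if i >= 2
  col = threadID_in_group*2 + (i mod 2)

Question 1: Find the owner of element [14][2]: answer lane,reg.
25,2

r=14->g=6,rb=1  c=2->t=1,b0=0
L=6*4+1=25  i=1*2+0=2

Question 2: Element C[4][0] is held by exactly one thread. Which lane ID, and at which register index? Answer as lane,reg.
r: 4->gid=4,r8=0  c: 0->tid=0,i&1=0
L=4*4+0=16  i=0*2+0=0

16,0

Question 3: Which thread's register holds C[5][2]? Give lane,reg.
21,0

r:5=>grp=5,rB=0  c:2=>tig=1,lo=0
L=5*4+1=21  i=0*2+0=0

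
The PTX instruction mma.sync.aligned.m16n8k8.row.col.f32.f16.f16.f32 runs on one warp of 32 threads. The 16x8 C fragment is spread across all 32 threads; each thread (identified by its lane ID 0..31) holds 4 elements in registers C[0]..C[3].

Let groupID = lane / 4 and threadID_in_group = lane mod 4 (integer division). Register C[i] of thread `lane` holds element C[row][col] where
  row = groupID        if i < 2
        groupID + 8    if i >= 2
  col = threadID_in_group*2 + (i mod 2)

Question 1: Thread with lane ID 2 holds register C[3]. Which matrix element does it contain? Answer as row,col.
8,5

2: gr=0,th=2
[3] (0+8,2*2+1) = (8,5)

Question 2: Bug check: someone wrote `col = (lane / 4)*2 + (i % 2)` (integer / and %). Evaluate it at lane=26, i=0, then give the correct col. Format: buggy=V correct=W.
buggy=12 correct=4

`(lane / 4)*2 + (i % 2)`[26,0]⇒12
26: gr=6,th=2
[0] (6+0,2*2+0) = (6,4)
col: 12 vs 4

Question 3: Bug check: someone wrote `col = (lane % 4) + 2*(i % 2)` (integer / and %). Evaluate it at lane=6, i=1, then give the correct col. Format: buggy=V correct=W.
buggy=4 correct=5

`(lane % 4) + 2*(i % 2)`[6,1]→4
lane 6→6/4=1, 6 mod 4=2
i=1  r:1+0→1  c:2·2+1→5
col: 4 vs 5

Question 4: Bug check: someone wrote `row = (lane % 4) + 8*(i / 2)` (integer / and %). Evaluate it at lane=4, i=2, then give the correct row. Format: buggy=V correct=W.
buggy=8 correct=9

`(lane % 4) + 8*(i / 2)`[4,2]->8
lane 4: g=1 (4/4), t=0 (4%4)
i=2: r=1+8=9, c=0*2+0=0
row: 8 vs 9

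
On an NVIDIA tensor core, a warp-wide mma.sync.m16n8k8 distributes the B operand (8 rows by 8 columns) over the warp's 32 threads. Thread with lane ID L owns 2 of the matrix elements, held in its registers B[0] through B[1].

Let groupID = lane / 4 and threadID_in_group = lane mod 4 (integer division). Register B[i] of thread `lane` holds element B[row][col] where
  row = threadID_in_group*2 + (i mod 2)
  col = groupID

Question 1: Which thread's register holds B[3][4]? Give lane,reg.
17,1

c:4=>grp=4  r:3=>tig=1,lo=1
L=4*4+1=17  i=1=1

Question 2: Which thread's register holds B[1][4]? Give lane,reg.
16,1

c=4→G=4  r=1→T=0,p=1
L=4*4+0=16  i=1=1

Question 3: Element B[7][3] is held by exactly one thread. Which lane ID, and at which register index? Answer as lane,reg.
c: 3->gid=3  r: 7->tid=3,i&1=1
L=3*4+3=15  i=1=1

15,1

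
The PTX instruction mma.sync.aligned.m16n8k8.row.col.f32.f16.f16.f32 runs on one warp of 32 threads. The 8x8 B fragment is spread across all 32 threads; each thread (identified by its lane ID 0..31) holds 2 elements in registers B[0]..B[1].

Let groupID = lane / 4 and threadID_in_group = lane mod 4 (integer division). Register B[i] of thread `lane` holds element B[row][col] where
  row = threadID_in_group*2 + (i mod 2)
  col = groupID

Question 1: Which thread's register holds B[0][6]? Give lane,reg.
c: 6->gid=6  r: 0->tid=0,i&1=0
L=6*4+0=24  i=0=0

24,0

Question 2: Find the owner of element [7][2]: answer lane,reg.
c=2⇒gr=2  r=7⇒th=3,odd=1
L=2*4+3=11  i=1=1

11,1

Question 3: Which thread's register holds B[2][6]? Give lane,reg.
25,0

c: 6->gid=6  r: 2->tid=1,i&1=0
L=6*4+1=25  i=0=0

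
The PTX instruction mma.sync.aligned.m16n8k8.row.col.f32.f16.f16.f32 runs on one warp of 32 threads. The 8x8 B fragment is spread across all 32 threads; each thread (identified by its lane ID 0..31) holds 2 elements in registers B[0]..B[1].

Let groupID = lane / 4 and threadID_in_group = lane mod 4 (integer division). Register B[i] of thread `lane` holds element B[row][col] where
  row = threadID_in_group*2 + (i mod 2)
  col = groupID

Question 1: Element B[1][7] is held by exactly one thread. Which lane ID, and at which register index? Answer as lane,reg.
c=7->g=7  r=1->t=0,b0=1
L=7*4+0=28  i=1=1

28,1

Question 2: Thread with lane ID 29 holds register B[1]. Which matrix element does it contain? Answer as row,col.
L=29→G=29>>2=7, T=29&3=1
[1]→row 1·2+1=3  col G=7

3,7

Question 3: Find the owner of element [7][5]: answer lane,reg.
23,1

c: 5->gid=5  r: 7->tid=3,i&1=1
L=5*4+3=23  i=1=1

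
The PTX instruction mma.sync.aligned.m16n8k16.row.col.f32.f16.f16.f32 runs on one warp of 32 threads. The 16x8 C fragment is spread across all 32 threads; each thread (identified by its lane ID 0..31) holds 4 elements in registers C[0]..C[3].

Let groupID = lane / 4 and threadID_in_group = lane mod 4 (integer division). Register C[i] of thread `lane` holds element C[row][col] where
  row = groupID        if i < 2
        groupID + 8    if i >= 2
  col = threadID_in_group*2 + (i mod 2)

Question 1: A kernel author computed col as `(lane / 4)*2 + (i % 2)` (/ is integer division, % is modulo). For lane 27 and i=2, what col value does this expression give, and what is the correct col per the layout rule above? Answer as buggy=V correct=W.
buggy=12 correct=6

`(lane / 4)*2 + (i % 2)`[27,2]=>12
27: grp=6,tig=3
[2] (6+8,3*2+0) = (14,6)
col: 12 vs 6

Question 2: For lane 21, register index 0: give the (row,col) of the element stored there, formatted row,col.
lane 21: G=5 (21/4), T=1 (21%4)
i=0: r=5+0=5, c=1*2+0=2

5,2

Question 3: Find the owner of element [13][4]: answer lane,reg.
r:13=>grp=5,rB=1  c:4=>tig=2,lo=0
L=5*4+2=22  i=1*2+0=2

22,2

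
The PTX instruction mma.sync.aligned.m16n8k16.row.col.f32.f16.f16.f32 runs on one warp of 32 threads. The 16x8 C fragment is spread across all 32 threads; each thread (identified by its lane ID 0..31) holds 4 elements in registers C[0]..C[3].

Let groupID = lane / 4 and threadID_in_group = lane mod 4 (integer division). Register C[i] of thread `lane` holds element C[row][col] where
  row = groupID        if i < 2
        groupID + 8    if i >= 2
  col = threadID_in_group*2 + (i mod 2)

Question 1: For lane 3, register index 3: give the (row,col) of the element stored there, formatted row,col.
3: gid=0,tid=3
[3] (0+8,3*2+1) = (8,7)

8,7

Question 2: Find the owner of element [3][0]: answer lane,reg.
12,0

r: 3->gid=3,r8=0  c: 0->tid=0,i&1=0
L=3*4+0=12  i=0*2+0=0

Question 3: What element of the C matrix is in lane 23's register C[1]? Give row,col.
5,7

lane 23=>23/4=5, 23 mod 4=3
i=1  r:5+0=>5  c:2·3+1=>7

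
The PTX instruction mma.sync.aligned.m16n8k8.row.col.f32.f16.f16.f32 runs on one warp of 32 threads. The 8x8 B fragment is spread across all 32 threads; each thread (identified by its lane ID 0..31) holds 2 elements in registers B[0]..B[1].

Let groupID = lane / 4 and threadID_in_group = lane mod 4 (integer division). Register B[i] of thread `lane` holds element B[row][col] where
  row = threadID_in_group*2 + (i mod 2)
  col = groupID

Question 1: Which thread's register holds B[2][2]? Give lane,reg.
9,0

c: 2->gid=2  r: 2->tid=1,i&1=0
L=2*4+1=9  i=0=0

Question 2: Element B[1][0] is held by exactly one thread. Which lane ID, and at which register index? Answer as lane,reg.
c=0⇒gr=0  r=1⇒th=0,odd=1
L=0*4+0=0  i=1=1

0,1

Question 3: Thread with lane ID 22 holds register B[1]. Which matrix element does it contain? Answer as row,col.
22: gr=5,th=2
[1] (2*2+1,5) = (5,5)

5,5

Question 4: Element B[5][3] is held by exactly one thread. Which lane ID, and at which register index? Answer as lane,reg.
c=3→G=3  r=5→T=2,p=1
L=3*4+2=14  i=1=1

14,1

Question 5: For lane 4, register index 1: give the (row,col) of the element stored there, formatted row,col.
1,1

lane 4->4/4=1, 4 mod 4=0
i=1  r:2·0+1->1  c:1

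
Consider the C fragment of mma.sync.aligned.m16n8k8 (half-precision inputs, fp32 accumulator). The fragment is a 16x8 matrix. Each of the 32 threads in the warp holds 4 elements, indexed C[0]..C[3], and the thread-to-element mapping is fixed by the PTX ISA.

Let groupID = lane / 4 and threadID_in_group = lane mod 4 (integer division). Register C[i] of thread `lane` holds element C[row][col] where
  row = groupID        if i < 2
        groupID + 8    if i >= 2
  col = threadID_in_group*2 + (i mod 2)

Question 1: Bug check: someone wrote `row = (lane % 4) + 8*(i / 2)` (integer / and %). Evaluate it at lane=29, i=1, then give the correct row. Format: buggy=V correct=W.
buggy=1 correct=7

`(lane % 4) + 8*(i / 2)`[29,1]→1
lane 29: G=7 (29/4), T=1 (29%4)
i=1: r=7+0=7, c=1*2+1=3
row: 1 vs 7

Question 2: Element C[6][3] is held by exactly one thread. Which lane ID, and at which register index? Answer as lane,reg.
r:6=>grp=6,rB=0  c:3=>tig=1,lo=1
L=6*4+1=25  i=0*2+1=1

25,1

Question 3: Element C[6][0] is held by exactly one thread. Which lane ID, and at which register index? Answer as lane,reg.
r=6→G=6,rhi=0  c=0→T=0,p=0
L=6*4+0=24  i=0*2+0=0

24,0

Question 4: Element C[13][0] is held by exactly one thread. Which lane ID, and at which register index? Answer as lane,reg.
r:13=>grp=5,rB=1  c:0=>tig=0,lo=0
L=5*4+0=20  i=1*2+0=2

20,2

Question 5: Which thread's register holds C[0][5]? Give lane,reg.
r=0→G=0,rhi=0  c=5→T=2,p=1
L=0*4+2=2  i=0*2+1=1

2,1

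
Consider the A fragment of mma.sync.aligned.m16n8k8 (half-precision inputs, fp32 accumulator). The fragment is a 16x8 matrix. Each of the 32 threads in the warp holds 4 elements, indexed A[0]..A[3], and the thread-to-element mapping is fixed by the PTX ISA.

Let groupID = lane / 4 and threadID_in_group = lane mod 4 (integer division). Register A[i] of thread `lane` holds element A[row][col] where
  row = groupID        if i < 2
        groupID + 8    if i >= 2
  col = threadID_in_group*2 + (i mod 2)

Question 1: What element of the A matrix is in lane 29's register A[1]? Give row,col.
7,3

lane 29=>29/4=7, 29 mod 4=1
i=1  r:7+0=>7  c:2·1+1=>3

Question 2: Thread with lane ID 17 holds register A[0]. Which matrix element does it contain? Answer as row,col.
17: g=4,t=1
[0] (4+0,1*2+0) = (4,2)

4,2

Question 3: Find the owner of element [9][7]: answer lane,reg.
r:9=>grp=1,rB=1  c:7=>tig=3,lo=1
L=1*4+3=7  i=1*2+1=3

7,3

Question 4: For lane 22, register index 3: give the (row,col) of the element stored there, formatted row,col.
lane 22→22/4=5, 22 mod 4=2
i=3  r:5+8→13  c:2·2+1→5

13,5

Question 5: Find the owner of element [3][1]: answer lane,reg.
12,1

r=3->g=3,rb=0  c=1->t=0,b0=1
L=3*4+0=12  i=0*2+1=1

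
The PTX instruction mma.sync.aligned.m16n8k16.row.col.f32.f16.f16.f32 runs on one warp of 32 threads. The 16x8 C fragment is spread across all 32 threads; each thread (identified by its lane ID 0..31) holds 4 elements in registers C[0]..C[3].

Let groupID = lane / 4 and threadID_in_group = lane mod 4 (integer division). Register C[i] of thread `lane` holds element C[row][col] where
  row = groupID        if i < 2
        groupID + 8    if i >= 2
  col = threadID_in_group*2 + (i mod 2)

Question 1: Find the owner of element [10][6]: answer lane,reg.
11,2

r:10=>grp=2,rB=1  c:6=>tig=3,lo=0
L=2*4+3=11  i=1*2+0=2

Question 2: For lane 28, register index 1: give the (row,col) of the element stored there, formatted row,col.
28: gr=7,th=0
[1] (7+0,0*2+1) = (7,1)

7,1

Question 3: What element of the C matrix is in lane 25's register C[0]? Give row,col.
6,2

L=25->g=25>>2=6, t=25&3=1
[0]->row 6+0=6  col 1·2+0=2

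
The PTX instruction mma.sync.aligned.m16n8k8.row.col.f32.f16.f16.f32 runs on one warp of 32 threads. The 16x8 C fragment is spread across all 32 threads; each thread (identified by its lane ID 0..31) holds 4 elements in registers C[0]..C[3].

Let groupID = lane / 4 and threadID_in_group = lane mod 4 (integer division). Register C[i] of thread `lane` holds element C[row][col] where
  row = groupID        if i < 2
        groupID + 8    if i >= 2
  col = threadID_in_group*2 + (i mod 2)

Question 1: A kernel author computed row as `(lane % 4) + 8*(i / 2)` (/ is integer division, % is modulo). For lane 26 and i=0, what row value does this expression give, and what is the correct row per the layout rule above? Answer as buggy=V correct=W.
buggy=2 correct=6

`(lane % 4) + 8*(i / 2)`[26,0]⇒2
lane 26: gr=6 (26/4), th=2 (26%4)
i=0: r=6+0=6, c=2*2+0=4
row: 2 vs 6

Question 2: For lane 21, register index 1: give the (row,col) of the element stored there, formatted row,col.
5,3

lane 21: gr=5 (21/4), th=1 (21%4)
i=1: r=5+0=5, c=1*2+1=3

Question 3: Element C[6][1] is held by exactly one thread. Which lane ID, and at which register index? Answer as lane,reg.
r: 6->gid=6,r8=0  c: 1->tid=0,i&1=1
L=6*4+0=24  i=0*2+1=1

24,1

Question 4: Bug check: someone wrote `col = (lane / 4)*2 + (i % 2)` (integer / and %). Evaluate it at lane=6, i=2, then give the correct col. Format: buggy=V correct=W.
`(lane / 4)*2 + (i % 2)`[6,2]=>2
6: grp=1,tig=2
[2] (1+8,2*2+0) = (9,4)
col: 2 vs 4

buggy=2 correct=4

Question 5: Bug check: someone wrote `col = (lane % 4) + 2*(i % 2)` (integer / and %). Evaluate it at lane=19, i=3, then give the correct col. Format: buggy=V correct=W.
`(lane % 4) + 2*(i % 2)`[19,3]->5
lane 19->19/4=4, 19 mod 4=3
i=3  r:4+8->12  c:2·3+1->7
col: 5 vs 7

buggy=5 correct=7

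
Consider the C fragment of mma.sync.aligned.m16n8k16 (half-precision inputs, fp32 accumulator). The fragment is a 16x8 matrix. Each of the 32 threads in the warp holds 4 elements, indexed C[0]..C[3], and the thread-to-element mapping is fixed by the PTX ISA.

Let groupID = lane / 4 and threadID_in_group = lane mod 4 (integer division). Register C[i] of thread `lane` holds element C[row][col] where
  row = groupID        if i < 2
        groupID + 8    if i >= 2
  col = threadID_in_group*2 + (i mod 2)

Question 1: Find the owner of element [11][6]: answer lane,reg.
r:11=>grp=3,rB=1  c:6=>tig=3,lo=0
L=3*4+3=15  i=1*2+0=2

15,2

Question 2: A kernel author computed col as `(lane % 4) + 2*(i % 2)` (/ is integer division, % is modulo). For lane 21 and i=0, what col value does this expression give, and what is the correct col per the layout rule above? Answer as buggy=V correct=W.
`(lane % 4) + 2*(i % 2)`[21,0]->1
lane 21: gid=5 (21/4), tid=1 (21%4)
i=0: r=5+0=5, c=1*2+0=2
col: 1 vs 2

buggy=1 correct=2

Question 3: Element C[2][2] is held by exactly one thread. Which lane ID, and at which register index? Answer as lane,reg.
9,0

r=2->g=2,rb=0  c=2->t=1,b0=0
L=2*4+1=9  i=0*2+0=0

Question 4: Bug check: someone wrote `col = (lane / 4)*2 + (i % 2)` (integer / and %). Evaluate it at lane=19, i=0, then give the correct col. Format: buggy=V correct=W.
buggy=8 correct=6

`(lane / 4)*2 + (i % 2)`[19,0]->8
19: gid=4,tid=3
[0] (4+0,3*2+0) = (4,6)
col: 8 vs 6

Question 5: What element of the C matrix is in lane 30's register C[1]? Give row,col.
7,5

L=30->gid=30>>2=7, tid=30&3=2
[1]->row 7+0=7  col 2·2+1=5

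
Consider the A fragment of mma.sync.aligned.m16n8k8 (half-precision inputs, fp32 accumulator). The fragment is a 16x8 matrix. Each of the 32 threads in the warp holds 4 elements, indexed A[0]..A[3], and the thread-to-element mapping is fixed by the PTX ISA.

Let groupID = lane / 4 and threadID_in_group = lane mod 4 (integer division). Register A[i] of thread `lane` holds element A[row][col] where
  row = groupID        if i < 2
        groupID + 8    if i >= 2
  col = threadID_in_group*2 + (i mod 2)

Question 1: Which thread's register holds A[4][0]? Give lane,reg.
r=4->g=4,rb=0  c=0->t=0,b0=0
L=4*4+0=16  i=0*2+0=0

16,0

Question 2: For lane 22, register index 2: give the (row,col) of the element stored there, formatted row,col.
13,4

lane 22: g=5 (22/4), t=2 (22%4)
i=2: r=5+8=13, c=2*2+0=4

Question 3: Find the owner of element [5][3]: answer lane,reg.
r=5⇒gr=5,Rb=0  c=3⇒th=1,odd=1
L=5*4+1=21  i=0*2+1=1

21,1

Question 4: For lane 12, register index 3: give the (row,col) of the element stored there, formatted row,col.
lane 12=>12/4=3, 12 mod 4=0
i=3  r:3+8=>11  c:2·0+1=>1

11,1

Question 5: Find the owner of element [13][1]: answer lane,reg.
20,3

r=13->g=5,rb=1  c=1->t=0,b0=1
L=5*4+0=20  i=1*2+1=3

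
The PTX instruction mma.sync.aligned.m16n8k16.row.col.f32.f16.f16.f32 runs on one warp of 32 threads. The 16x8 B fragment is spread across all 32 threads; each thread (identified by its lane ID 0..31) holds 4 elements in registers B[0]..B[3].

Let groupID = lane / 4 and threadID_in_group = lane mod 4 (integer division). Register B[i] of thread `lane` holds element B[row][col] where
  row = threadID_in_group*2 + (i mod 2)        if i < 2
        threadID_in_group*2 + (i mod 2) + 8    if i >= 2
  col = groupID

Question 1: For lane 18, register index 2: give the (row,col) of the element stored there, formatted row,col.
lane 18: gid=4 (18/4), tid=2 (18%4)
i=2: r=2*2+0+8=12, c=gid=4

12,4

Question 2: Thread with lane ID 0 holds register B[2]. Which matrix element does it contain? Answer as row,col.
8,0

0: gr=0,th=0
[2] (0*2+0+8,0) = (8,0)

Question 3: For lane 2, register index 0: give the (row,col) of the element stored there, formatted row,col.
4,0

lane 2→2/4=0, 2 mod 4=2
i=0  r:2·2+0+0→4  c:0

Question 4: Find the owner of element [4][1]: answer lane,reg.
6,0

c: 1->gid=1  r: 4->r8=0,tid=2,i&1=0
L=1*4+2=6  i=0*2+0=0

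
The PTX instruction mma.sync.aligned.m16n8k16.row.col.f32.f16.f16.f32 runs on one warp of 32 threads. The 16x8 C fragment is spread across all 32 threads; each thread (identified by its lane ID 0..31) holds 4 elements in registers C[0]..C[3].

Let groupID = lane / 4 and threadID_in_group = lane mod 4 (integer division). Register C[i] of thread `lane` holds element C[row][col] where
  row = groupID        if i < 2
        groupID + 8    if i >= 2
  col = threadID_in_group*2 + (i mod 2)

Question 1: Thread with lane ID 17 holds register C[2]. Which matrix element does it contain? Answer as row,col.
12,2

lane 17: G=4 (17/4), T=1 (17%4)
i=2: r=4+8=12, c=1*2+0=2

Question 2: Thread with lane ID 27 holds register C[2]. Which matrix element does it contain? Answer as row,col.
L=27->g=27>>2=6, t=27&3=3
[2]->row 6+8=14  col 3·2+0=6

14,6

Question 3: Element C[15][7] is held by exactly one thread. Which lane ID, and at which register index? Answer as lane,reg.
r:15=>grp=7,rB=1  c:7=>tig=3,lo=1
L=7*4+3=31  i=1*2+1=3

31,3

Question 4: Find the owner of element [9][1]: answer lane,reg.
r: 9->gid=1,r8=1  c: 1->tid=0,i&1=1
L=1*4+0=4  i=1*2+1=3

4,3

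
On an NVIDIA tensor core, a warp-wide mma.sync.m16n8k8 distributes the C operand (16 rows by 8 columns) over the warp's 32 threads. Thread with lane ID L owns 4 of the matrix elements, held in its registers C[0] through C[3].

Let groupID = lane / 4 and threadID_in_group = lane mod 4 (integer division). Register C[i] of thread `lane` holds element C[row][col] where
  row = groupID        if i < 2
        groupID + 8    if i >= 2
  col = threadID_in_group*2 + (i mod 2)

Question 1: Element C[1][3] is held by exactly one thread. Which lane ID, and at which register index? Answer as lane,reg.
r: 1->gid=1,r8=0  c: 3->tid=1,i&1=1
L=1*4+1=5  i=0*2+1=1

5,1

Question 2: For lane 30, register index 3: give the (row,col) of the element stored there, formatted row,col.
15,5

lane 30: gid=7 (30/4), tid=2 (30%4)
i=3: r=7+8=15, c=2*2+1=5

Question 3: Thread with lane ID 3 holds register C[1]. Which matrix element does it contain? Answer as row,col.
3: g=0,t=3
[1] (0+0,3*2+1) = (0,7)

0,7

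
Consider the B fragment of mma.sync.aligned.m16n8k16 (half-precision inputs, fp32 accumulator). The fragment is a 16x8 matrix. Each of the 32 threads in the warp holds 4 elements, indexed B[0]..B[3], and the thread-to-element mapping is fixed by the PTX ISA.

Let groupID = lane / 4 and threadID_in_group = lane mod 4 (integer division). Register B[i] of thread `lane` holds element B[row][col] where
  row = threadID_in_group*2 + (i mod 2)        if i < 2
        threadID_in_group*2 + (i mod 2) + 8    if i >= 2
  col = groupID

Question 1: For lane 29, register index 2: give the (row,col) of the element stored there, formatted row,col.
10,7

lane 29: grp=7 (29/4), tig=1 (29%4)
i=2: r=1*2+0+8=10, c=grp=7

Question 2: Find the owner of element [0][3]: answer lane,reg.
c:3=>grp=3  r:0=>rB=0,tig=0,lo=0
L=3*4+0=12  i=0*2+0=0

12,0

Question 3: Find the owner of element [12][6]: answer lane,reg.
c=6⇒gr=6  r=12⇒Rb=1,th=2,odd=0
L=6*4+2=26  i=1*2+0=2

26,2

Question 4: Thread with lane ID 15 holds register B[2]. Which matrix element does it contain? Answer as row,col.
lane 15: gid=3 (15/4), tid=3 (15%4)
i=2: r=3*2+0+8=14, c=gid=3

14,3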